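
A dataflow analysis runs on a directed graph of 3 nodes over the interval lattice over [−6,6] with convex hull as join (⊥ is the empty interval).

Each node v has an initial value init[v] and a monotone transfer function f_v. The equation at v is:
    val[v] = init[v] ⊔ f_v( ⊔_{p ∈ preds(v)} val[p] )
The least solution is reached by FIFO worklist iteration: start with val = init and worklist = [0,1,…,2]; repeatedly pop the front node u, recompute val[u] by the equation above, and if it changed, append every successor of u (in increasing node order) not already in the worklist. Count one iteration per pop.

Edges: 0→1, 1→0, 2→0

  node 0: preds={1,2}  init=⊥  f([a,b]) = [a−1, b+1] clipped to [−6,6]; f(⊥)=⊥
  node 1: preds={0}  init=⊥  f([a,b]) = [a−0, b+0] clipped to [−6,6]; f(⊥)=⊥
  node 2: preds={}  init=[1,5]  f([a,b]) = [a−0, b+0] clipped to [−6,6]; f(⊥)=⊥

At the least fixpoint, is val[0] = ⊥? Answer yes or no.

Worklist (16 pops):
  #1 pop 0: in=[1,5] → [0,6] (was ⊥); enqueue []
  #2 pop 1: in=[0,6] → [0,6] (was ⊥); enqueue [0]
  #3 pop 2: in=⊥ → [1,5] (no change)
  #4 pop 0: in=[0,6] → [-1,6] (was [0,6]); enqueue [1]
  #5 pop 1: in=[-1,6] → [-1,6] (was [0,6]); enqueue [0]
  #6 pop 0: in=[-1,6] → [-2,6] (was [-1,6]); enqueue [1]
  #7 pop 1: in=[-2,6] → [-2,6] (was [-1,6]); enqueue [0]
  #8 pop 0: in=[-2,6] → [-3,6] (was [-2,6]); enqueue [1]
  #9 pop 1: in=[-3,6] → [-3,6] (was [-2,6]); enqueue [0]
  #10 pop 0: in=[-3,6] → [-4,6] (was [-3,6]); enqueue [1]
  #11 pop 1: in=[-4,6] → [-4,6] (was [-3,6]); enqueue [0]
  #12 pop 0: in=[-4,6] → [-5,6] (was [-4,6]); enqueue [1]
  #13 pop 1: in=[-5,6] → [-5,6] (was [-4,6]); enqueue [0]
  #14 pop 0: in=[-5,6] → [-6,6] (was [-5,6]); enqueue [1]
  #15 pop 1: in=[-6,6] → [-6,6] (was [-5,6]); enqueue [0]
  #16 pop 0: in=[-6,6] → [-6,6] (no change)

Fixpoint:
  val[0] = [-6,6]
  val[1] = [-6,6]
  val[2] = [1,5]

no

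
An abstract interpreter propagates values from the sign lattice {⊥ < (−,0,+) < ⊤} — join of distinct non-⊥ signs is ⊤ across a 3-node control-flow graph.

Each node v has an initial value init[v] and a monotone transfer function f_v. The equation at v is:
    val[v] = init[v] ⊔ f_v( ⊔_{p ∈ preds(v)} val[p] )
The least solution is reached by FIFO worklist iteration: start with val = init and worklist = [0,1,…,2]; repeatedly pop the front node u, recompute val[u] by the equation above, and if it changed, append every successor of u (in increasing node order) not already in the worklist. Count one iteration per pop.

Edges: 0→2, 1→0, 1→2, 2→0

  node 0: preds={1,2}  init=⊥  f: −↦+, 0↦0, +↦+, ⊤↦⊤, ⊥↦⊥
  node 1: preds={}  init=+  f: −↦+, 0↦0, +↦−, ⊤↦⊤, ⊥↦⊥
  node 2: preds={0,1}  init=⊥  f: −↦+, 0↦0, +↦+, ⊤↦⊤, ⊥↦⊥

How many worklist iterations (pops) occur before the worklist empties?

Iteration log — 4 steps:
  step 1. node 0  ⊔preds=+  new=+  old=⊥  +wl: 
  step 2. node 1  ⊔preds=⊥  new=+  stable
  step 3. node 2  ⊔preds=+  new=+  old=⊥  +wl: 0
  step 4. node 0  ⊔preds=+  new=+  stable

Least fixpoint reached:
  node 0: +
  node 1: +
  node 2: +

4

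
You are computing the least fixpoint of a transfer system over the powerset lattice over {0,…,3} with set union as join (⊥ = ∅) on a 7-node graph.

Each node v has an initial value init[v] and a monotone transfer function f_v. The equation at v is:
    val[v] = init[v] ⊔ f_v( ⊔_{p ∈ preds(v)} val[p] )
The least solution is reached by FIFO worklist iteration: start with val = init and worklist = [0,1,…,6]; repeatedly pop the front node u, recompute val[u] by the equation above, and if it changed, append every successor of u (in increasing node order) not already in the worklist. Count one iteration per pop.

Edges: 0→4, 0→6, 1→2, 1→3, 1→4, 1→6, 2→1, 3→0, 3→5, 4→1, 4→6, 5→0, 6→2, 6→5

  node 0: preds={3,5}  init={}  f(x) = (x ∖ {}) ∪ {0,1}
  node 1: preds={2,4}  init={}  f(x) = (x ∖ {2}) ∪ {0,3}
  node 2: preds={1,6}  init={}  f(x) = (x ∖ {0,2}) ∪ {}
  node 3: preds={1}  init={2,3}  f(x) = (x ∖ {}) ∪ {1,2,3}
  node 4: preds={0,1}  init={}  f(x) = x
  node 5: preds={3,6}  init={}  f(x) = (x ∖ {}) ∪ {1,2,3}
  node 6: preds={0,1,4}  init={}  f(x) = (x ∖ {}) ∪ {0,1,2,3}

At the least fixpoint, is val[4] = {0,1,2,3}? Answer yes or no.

Iteration log — 15 steps:
  step 1. node 0  ⊔preds={2,3}  new={0,1,2,3}  old={}  +wl: 
  step 2. node 1  ⊔preds={}  new={0,3}  old={}  +wl: 
  step 3. node 2  ⊔preds={0,3}  new={3}  old={}  +wl: 1
  step 4. node 3  ⊔preds={0,3}  new={0,1,2,3}  old={2,3}  +wl: 0
  step 5. node 4  ⊔preds={0,1,2,3}  new={0,1,2,3}  old={}  +wl: 
  step 6. node 5  ⊔preds={0,1,2,3}  new={0,1,2,3}  old={}  +wl: 
  step 7. node 6  ⊔preds={0,1,2,3}  new={0,1,2,3}  old={}  +wl: 2,5
  step 8. node 1  ⊔preds={0,1,2,3}  new={0,1,3}  old={0,3}  +wl: 3,4,6
  step 9. node 0  ⊔preds={0,1,2,3}  new={0,1,2,3}  stable
  step 10. node 2  ⊔preds={0,1,2,3}  new={1,3}  old={3}  +wl: 1
  step 11. node 5  ⊔preds={0,1,2,3}  new={0,1,2,3}  stable
  step 12. node 3  ⊔preds={0,1,3}  new={0,1,2,3}  stable
  step 13. node 4  ⊔preds={0,1,2,3}  new={0,1,2,3}  stable
  step 14. node 6  ⊔preds={0,1,2,3}  new={0,1,2,3}  stable
  step 15. node 1  ⊔preds={0,1,2,3}  new={0,1,3}  stable

Least fixpoint reached:
  node 0: {0,1,2,3}
  node 1: {0,1,3}
  node 2: {1,3}
  node 3: {0,1,2,3}
  node 4: {0,1,2,3}
  node 5: {0,1,2,3}
  node 6: {0,1,2,3}

yes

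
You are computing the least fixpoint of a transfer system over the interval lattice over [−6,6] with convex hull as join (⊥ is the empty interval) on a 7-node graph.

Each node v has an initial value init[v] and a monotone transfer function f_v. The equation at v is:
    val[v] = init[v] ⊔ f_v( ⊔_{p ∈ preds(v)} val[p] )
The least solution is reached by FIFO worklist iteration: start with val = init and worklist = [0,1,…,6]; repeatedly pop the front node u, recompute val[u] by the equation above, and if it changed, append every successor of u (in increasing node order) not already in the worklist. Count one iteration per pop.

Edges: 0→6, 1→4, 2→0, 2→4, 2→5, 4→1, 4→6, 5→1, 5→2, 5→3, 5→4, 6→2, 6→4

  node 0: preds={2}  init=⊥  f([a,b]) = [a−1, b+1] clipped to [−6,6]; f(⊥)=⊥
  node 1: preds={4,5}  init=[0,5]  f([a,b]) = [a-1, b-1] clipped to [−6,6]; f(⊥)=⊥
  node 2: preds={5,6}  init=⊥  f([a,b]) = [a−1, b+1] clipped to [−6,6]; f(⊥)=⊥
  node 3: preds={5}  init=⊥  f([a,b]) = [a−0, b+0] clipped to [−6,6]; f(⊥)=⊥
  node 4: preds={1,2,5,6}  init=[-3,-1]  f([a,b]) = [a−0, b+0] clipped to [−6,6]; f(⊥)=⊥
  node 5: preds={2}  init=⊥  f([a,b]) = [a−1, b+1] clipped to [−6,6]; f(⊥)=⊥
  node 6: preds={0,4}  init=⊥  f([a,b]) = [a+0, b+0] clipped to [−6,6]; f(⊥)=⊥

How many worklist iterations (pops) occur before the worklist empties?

Iteration log — 21 steps:
  step 1. node 0  ⊔preds=⊥  new=⊥  stable
  step 2. node 1  ⊔preds=[-3,-1]  new=[-4,5]  old=[0,5]  +wl: 
  step 3. node 2  ⊔preds=⊥  new=⊥  stable
  step 4. node 3  ⊔preds=⊥  new=⊥  stable
  step 5. node 4  ⊔preds=[-4,5]  new=[-4,5]  old=[-3,-1]  +wl: 1
  step 6. node 5  ⊔preds=⊥  new=⊥  stable
  step 7. node 6  ⊔preds=[-4,5]  new=[-4,5]  old=⊥  +wl: 2,4
  step 8. node 1  ⊔preds=[-4,5]  new=[-5,5]  old=[-4,5]  +wl: 
  step 9. node 2  ⊔preds=[-4,5]  new=[-5,6]  old=⊥  +wl: 0,5
  step 10. node 4  ⊔preds=[-5,6]  new=[-5,6]  old=[-4,5]  +wl: 1,6
  step 11. node 0  ⊔preds=[-5,6]  new=[-6,6]  old=⊥  +wl: 
  step 12. node 5  ⊔preds=[-5,6]  new=[-6,6]  old=⊥  +wl: 2,3,4
  step 13. node 1  ⊔preds=[-6,6]  new=[-6,5]  old=[-5,5]  +wl: 
  step 14. node 6  ⊔preds=[-6,6]  new=[-6,6]  old=[-4,5]  +wl: 
  step 15. node 2  ⊔preds=[-6,6]  new=[-6,6]  old=[-5,6]  +wl: 0,5
  step 16. node 3  ⊔preds=[-6,6]  new=[-6,6]  old=⊥  +wl: 
  step 17. node 4  ⊔preds=[-6,6]  new=[-6,6]  old=[-5,6]  +wl: 1,6
  step 18. node 0  ⊔preds=[-6,6]  new=[-6,6]  stable
  step 19. node 5  ⊔preds=[-6,6]  new=[-6,6]  stable
  step 20. node 1  ⊔preds=[-6,6]  new=[-6,5]  stable
  step 21. node 6  ⊔preds=[-6,6]  new=[-6,6]  stable

Least fixpoint reached:
  node 0: [-6,6]
  node 1: [-6,5]
  node 2: [-6,6]
  node 3: [-6,6]
  node 4: [-6,6]
  node 5: [-6,6]
  node 6: [-6,6]

21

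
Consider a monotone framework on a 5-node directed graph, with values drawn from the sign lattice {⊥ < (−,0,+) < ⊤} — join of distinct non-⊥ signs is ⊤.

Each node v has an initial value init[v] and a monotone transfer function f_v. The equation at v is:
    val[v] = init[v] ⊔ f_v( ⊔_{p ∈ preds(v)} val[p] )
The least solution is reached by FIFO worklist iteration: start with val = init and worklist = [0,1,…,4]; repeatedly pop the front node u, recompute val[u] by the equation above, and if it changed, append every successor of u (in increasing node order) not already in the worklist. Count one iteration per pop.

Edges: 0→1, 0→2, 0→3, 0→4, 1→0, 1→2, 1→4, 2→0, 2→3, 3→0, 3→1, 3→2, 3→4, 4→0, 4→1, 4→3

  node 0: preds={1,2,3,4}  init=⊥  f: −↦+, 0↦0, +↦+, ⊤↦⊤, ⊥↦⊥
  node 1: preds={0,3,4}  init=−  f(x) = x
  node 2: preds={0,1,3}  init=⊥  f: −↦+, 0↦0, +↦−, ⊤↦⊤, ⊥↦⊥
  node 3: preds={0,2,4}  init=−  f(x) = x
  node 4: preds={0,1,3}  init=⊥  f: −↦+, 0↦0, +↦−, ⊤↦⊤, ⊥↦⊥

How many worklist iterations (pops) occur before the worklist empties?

Iteration log — 10 steps:
  step 1. node 0  ⊔preds=−  new=+  old=⊥  +wl: 
  step 2. node 1  ⊔preds=⊤  new=⊤  old=−  +wl: 0
  step 3. node 2  ⊔preds=⊤  new=⊤  old=⊥  +wl: 
  step 4. node 3  ⊔preds=⊤  new=⊤  old=−  +wl: 1,2
  step 5. node 4  ⊔preds=⊤  new=⊤  old=⊥  +wl: 3
  step 6. node 0  ⊔preds=⊤  new=⊤  old=+  +wl: 4
  step 7. node 1  ⊔preds=⊤  new=⊤  stable
  step 8. node 2  ⊔preds=⊤  new=⊤  stable
  step 9. node 3  ⊔preds=⊤  new=⊤  stable
  step 10. node 4  ⊔preds=⊤  new=⊤  stable

Least fixpoint reached:
  node 0: ⊤
  node 1: ⊤
  node 2: ⊤
  node 3: ⊤
  node 4: ⊤

10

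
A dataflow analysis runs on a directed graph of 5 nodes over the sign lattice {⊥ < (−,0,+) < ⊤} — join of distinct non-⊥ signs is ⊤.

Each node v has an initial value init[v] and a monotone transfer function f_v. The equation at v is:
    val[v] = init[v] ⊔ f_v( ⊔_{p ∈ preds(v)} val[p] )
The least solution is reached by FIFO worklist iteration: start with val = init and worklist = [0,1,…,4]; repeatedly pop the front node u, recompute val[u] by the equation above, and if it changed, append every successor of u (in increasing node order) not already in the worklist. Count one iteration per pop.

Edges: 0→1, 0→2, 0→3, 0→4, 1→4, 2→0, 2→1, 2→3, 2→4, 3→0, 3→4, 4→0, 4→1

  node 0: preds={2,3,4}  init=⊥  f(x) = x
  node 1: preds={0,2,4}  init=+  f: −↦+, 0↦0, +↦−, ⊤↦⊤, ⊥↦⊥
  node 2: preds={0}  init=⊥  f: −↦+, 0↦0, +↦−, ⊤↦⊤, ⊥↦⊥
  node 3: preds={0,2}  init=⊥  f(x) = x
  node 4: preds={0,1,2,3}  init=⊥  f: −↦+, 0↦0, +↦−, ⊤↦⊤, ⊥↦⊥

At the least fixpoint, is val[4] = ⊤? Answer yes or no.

Trace (17 dequeues):
  [1] u=0 | in ⊥ | out ⊥ | ==
  [2] u=1 | in ⊥ | out + | ==
  [3] u=2 | in ⊥ | out ⊥ | ==
  [4] u=3 | in ⊥ | out ⊥ | ==
  [5] u=4 | in + | out − | prev ⊥ | push {0,1}
  [6] u=0 | in − | out − | prev ⊥ | push {2,3,4}
  [7] u=1 | in − | out + | ==
  [8] u=2 | in − | out + | prev ⊥ | push {0,1}
  [9] u=3 | in ⊤ | out ⊤ | prev ⊥ | push {}
  [10] u=4 | in ⊤ | out ⊤ | prev − | push {}
  [11] u=0 | in ⊤ | out ⊤ | prev − | push {2,3,4}
  [12] u=1 | in ⊤ | out ⊤ | prev + | push {}
  [13] u=2 | in ⊤ | out ⊤ | prev + | push {0,1}
  [14] u=3 | in ⊤ | out ⊤ | ==
  [15] u=4 | in ⊤ | out ⊤ | ==
  [16] u=0 | in ⊤ | out ⊤ | ==
  [17] u=1 | in ⊤ | out ⊤ | ==

Converged values:
  [0] ⊤
  [1] ⊤
  [2] ⊤
  [3] ⊤
  [4] ⊤

yes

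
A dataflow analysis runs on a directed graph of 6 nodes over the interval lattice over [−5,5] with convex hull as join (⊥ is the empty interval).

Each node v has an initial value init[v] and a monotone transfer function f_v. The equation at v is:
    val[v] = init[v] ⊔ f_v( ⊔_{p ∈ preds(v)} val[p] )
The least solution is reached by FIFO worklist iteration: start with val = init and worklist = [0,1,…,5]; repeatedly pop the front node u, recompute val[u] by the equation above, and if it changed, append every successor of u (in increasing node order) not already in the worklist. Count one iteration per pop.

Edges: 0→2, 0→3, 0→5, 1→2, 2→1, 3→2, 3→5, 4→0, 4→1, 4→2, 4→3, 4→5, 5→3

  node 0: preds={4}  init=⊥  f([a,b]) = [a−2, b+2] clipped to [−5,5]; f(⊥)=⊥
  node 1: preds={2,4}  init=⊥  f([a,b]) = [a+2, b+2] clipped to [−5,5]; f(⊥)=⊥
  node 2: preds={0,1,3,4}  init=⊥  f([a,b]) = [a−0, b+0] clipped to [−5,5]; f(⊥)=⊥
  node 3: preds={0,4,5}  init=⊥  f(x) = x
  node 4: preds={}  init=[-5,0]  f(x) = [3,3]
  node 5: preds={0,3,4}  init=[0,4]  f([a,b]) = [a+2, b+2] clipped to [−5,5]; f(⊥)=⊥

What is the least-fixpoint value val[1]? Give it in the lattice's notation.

[-3,5]

Trace (13 dequeues):
  [1] u=0 | in [-5,0] | out [-5,2] | prev ⊥ | push {}
  [2] u=1 | in [-5,0] | out [-3,2] | prev ⊥ | push {}
  [3] u=2 | in [-5,2] | out [-5,2] | prev ⊥ | push {1}
  [4] u=3 | in [-5,4] | out [-5,4] | prev ⊥ | push {2}
  [5] u=4 | in ⊥ | out [-5,3] | prev [-5,0] | push {0,3}
  [6] u=5 | in [-5,4] | out [-3,5] | prev [0,4] | push {}
  [7] u=1 | in [-5,3] | out [-3,5] | prev [-3,2] | push {}
  [8] u=2 | in [-5,5] | out [-5,5] | prev [-5,2] | push {1}
  [9] u=0 | in [-5,3] | out [-5,5] | prev [-5,2] | push {2,5}
  [10] u=3 | in [-5,5] | out [-5,5] | prev [-5,4] | push {}
  [11] u=1 | in [-5,5] | out [-3,5] | ==
  [12] u=2 | in [-5,5] | out [-5,5] | ==
  [13] u=5 | in [-5,5] | out [-3,5] | ==

Converged values:
  [0] [-5,5]
  [1] [-3,5]
  [2] [-5,5]
  [3] [-5,5]
  [4] [-5,3]
  [5] [-3,5]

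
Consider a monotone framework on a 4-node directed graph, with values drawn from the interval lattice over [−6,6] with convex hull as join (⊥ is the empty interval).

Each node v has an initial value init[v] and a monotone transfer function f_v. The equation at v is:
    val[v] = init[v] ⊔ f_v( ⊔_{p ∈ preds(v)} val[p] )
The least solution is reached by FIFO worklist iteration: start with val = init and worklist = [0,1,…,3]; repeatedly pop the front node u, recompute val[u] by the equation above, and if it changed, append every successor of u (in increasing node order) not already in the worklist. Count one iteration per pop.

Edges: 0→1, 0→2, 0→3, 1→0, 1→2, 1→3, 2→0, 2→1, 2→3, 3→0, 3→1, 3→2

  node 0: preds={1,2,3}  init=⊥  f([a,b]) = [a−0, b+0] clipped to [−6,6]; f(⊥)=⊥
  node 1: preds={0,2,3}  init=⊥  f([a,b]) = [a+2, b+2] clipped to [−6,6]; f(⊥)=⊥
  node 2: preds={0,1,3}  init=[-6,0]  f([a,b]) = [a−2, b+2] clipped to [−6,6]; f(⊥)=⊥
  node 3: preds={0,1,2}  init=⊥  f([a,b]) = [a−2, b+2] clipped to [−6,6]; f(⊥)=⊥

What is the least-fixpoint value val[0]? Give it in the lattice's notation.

Iteration log — 10 steps:
  step 1. node 0  ⊔preds=[-6,0]  new=[-6,0]  old=⊥  +wl: 
  step 2. node 1  ⊔preds=[-6,0]  new=[-4,2]  old=⊥  +wl: 0
  step 3. node 2  ⊔preds=[-6,2]  new=[-6,4]  old=[-6,0]  +wl: 1
  step 4. node 3  ⊔preds=[-6,4]  new=[-6,6]  old=⊥  +wl: 2
  step 5. node 0  ⊔preds=[-6,6]  new=[-6,6]  old=[-6,0]  +wl: 3
  step 6. node 1  ⊔preds=[-6,6]  new=[-4,6]  old=[-4,2]  +wl: 0
  step 7. node 2  ⊔preds=[-6,6]  new=[-6,6]  old=[-6,4]  +wl: 1
  step 8. node 3  ⊔preds=[-6,6]  new=[-6,6]  stable
  step 9. node 0  ⊔preds=[-6,6]  new=[-6,6]  stable
  step 10. node 1  ⊔preds=[-6,6]  new=[-4,6]  stable

Least fixpoint reached:
  node 0: [-6,6]
  node 1: [-4,6]
  node 2: [-6,6]
  node 3: [-6,6]

[-6,6]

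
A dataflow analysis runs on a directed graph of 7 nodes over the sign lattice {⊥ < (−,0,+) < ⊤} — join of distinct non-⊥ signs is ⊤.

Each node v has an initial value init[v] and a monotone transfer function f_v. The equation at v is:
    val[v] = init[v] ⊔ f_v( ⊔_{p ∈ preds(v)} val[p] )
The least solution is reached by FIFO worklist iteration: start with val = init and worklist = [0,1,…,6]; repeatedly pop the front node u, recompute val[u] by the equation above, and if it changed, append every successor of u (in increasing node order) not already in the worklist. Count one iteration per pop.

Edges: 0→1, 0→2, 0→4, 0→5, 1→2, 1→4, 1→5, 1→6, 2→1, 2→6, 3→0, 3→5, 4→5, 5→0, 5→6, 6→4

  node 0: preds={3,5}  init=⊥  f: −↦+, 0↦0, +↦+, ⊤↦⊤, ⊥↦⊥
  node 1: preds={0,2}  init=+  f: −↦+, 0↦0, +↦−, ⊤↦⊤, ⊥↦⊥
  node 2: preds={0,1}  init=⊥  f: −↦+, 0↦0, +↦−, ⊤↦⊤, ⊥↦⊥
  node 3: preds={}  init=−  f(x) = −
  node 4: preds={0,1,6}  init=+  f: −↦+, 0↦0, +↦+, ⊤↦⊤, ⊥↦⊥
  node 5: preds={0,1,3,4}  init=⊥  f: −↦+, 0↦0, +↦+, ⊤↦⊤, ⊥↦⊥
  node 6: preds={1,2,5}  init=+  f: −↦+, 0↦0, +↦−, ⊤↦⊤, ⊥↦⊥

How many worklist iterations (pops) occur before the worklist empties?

Iteration log — 13 steps:
  step 1. node 0  ⊔preds=−  new=+  old=⊥  +wl: 
  step 2. node 1  ⊔preds=+  new=⊤  old=+  +wl: 
  step 3. node 2  ⊔preds=⊤  new=⊤  old=⊥  +wl: 1
  step 4. node 3  ⊔preds=⊥  new=−  stable
  step 5. node 4  ⊔preds=⊤  new=⊤  old=+  +wl: 
  step 6. node 5  ⊔preds=⊤  new=⊤  old=⊥  +wl: 0
  step 7. node 6  ⊔preds=⊤  new=⊤  old=+  +wl: 4
  step 8. node 1  ⊔preds=⊤  new=⊤  stable
  step 9. node 0  ⊔preds=⊤  new=⊤  old=+  +wl: 1,2,5
  step 10. node 4  ⊔preds=⊤  new=⊤  stable
  step 11. node 1  ⊔preds=⊤  new=⊤  stable
  step 12. node 2  ⊔preds=⊤  new=⊤  stable
  step 13. node 5  ⊔preds=⊤  new=⊤  stable

Least fixpoint reached:
  node 0: ⊤
  node 1: ⊤
  node 2: ⊤
  node 3: −
  node 4: ⊤
  node 5: ⊤
  node 6: ⊤

13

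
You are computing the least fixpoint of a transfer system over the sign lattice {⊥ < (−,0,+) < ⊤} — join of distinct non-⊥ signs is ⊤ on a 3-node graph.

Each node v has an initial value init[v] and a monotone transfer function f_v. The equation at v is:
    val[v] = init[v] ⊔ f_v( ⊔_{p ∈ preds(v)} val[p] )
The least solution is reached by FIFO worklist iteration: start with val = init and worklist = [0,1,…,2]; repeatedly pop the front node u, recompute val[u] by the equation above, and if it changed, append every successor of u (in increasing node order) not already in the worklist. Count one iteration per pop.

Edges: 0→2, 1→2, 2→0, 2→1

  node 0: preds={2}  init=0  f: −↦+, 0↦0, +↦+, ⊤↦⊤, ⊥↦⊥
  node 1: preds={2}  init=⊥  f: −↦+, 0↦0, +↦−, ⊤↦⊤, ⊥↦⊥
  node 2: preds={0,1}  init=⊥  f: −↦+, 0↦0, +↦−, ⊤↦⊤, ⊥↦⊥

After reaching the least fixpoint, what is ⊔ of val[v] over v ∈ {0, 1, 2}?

Worklist (6 pops):
  #1 pop 0: in=⊥ → 0 (no change)
  #2 pop 1: in=⊥ → ⊥ (no change)
  #3 pop 2: in=0 → 0 (was ⊥); enqueue [0,1]
  #4 pop 0: in=0 → 0 (no change)
  #5 pop 1: in=0 → 0 (was ⊥); enqueue [2]
  #6 pop 2: in=0 → 0 (no change)

Fixpoint:
  val[0] = 0
  val[1] = 0
  val[2] = 0

0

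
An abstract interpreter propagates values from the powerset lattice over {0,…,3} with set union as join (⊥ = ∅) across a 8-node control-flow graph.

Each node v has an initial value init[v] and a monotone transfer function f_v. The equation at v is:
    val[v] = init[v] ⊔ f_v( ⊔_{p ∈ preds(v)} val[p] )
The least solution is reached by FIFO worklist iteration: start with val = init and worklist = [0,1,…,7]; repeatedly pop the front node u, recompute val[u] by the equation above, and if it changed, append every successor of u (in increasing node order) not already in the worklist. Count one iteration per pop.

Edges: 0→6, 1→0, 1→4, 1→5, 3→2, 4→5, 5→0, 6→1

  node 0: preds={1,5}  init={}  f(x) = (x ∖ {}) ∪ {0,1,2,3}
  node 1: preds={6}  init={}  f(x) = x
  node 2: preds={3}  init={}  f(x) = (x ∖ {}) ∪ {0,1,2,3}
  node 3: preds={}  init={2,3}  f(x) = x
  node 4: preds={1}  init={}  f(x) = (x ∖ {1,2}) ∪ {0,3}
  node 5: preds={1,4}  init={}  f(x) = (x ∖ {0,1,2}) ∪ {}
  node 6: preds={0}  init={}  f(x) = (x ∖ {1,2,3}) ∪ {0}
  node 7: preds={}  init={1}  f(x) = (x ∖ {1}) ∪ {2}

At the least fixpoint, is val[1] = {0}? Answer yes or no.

yes

Iteration log — 13 steps:
  step 1. node 0  ⊔preds={}  new={0,1,2,3}  old={}  +wl: 
  step 2. node 1  ⊔preds={}  new={}  stable
  step 3. node 2  ⊔preds={2,3}  new={0,1,2,3}  old={}  +wl: 
  step 4. node 3  ⊔preds={}  new={2,3}  stable
  step 5. node 4  ⊔preds={}  new={0,3}  old={}  +wl: 
  step 6. node 5  ⊔preds={0,3}  new={3}  old={}  +wl: 0
  step 7. node 6  ⊔preds={0,1,2,3}  new={0}  old={}  +wl: 1
  step 8. node 7  ⊔preds={}  new={1,2}  old={1}  +wl: 
  step 9. node 0  ⊔preds={3}  new={0,1,2,3}  stable
  step 10. node 1  ⊔preds={0}  new={0}  old={}  +wl: 0,4,5
  step 11. node 0  ⊔preds={0,3}  new={0,1,2,3}  stable
  step 12. node 4  ⊔preds={0}  new={0,3}  stable
  step 13. node 5  ⊔preds={0,3}  new={3}  stable

Least fixpoint reached:
  node 0: {0,1,2,3}
  node 1: {0}
  node 2: {0,1,2,3}
  node 3: {2,3}
  node 4: {0,3}
  node 5: {3}
  node 6: {0}
  node 7: {1,2}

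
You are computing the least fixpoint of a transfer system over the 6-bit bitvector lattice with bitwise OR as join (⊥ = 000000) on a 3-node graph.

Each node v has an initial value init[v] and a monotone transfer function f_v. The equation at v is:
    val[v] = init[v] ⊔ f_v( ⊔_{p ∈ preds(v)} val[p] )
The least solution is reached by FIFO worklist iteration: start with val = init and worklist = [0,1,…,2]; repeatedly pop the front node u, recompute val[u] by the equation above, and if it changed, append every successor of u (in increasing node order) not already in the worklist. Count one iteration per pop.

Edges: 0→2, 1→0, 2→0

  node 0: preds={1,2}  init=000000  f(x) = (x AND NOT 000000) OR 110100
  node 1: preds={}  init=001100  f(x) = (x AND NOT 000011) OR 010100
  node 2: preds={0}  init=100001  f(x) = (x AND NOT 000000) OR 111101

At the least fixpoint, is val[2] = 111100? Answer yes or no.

Trace (4 dequeues):
  [1] u=0 | in 101101 | out 111101 | prev 000000 | push {}
  [2] u=1 | in 000000 | out 011100 | prev 001100 | push {0}
  [3] u=2 | in 111101 | out 111101 | prev 100001 | push {}
  [4] u=0 | in 111101 | out 111101 | ==

Converged values:
  [0] 111101
  [1] 011100
  [2] 111101

no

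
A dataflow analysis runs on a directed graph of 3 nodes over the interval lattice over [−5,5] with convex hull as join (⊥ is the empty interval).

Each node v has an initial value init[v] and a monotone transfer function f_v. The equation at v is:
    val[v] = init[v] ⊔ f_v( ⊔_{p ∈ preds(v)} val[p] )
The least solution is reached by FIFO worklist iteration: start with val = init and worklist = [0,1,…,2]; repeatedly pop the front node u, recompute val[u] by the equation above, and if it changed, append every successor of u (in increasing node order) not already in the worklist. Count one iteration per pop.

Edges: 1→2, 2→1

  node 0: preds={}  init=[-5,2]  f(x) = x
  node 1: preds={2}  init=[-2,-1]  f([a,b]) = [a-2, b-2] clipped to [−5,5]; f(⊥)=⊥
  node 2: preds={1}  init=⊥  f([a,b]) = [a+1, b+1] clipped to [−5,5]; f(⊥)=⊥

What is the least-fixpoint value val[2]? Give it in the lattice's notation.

[-4,0]

Iteration log — 10 steps:
  step 1. node 0  ⊔preds=⊥  new=[-5,2]  stable
  step 2. node 1  ⊔preds=⊥  new=[-2,-1]  stable
  step 3. node 2  ⊔preds=[-2,-1]  new=[-1,0]  old=⊥  +wl: 1
  step 4. node 1  ⊔preds=[-1,0]  new=[-3,-1]  old=[-2,-1]  +wl: 2
  step 5. node 2  ⊔preds=[-3,-1]  new=[-2,0]  old=[-1,0]  +wl: 1
  step 6. node 1  ⊔preds=[-2,0]  new=[-4,-1]  old=[-3,-1]  +wl: 2
  step 7. node 2  ⊔preds=[-4,-1]  new=[-3,0]  old=[-2,0]  +wl: 1
  step 8. node 1  ⊔preds=[-3,0]  new=[-5,-1]  old=[-4,-1]  +wl: 2
  step 9. node 2  ⊔preds=[-5,-1]  new=[-4,0]  old=[-3,0]  +wl: 1
  step 10. node 1  ⊔preds=[-4,0]  new=[-5,-1]  stable

Least fixpoint reached:
  node 0: [-5,2]
  node 1: [-5,-1]
  node 2: [-4,0]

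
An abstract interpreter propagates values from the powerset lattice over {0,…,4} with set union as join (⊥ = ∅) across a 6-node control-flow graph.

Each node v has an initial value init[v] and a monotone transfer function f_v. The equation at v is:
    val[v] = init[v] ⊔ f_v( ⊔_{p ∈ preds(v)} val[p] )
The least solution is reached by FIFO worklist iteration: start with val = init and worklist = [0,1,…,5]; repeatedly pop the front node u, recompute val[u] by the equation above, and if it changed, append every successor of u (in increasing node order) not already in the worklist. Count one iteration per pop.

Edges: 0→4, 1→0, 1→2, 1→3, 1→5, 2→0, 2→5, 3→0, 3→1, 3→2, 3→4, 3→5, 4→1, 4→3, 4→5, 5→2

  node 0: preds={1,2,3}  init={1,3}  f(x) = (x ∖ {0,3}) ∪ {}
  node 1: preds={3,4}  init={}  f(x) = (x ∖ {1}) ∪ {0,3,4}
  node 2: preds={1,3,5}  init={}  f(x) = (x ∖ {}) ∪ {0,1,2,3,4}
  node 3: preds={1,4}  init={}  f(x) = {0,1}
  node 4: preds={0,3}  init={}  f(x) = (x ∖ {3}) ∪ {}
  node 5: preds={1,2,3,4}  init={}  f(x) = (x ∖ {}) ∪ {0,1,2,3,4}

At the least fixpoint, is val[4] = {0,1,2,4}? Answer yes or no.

yes

Worklist (16 pops):
  #1 pop 0: in={} → {1,3} (no change)
  #2 pop 1: in={} → {0,3,4} (was {}); enqueue [0]
  #3 pop 2: in={0,3,4} → {0,1,2,3,4} (was {}); enqueue []
  #4 pop 3: in={0,3,4} → {0,1} (was {}); enqueue [1,2]
  #5 pop 4: in={0,1,3} → {0,1} (was {}); enqueue [3]
  #6 pop 5: in={0,1,2,3,4} → {0,1,2,3,4} (was {}); enqueue []
  #7 pop 0: in={0,1,2,3,4} → {1,2,3,4} (was {1,3}); enqueue [4]
  #8 pop 1: in={0,1} → {0,3,4} (no change)
  #9 pop 2: in={0,1,2,3,4} → {0,1,2,3,4} (no change)
  #10 pop 3: in={0,1,3,4} → {0,1} (no change)
  #11 pop 4: in={0,1,2,3,4} → {0,1,2,4} (was {0,1}); enqueue [1,3,5]
  #12 pop 1: in={0,1,2,4} → {0,2,3,4} (was {0,3,4}); enqueue [0,2]
  #13 pop 3: in={0,1,2,3,4} → {0,1} (no change)
  #14 pop 5: in={0,1,2,3,4} → {0,1,2,3,4} (no change)
  #15 pop 0: in={0,1,2,3,4} → {1,2,3,4} (no change)
  #16 pop 2: in={0,1,2,3,4} → {0,1,2,3,4} (no change)

Fixpoint:
  val[0] = {1,2,3,4}
  val[1] = {0,2,3,4}
  val[2] = {0,1,2,3,4}
  val[3] = {0,1}
  val[4] = {0,1,2,4}
  val[5] = {0,1,2,3,4}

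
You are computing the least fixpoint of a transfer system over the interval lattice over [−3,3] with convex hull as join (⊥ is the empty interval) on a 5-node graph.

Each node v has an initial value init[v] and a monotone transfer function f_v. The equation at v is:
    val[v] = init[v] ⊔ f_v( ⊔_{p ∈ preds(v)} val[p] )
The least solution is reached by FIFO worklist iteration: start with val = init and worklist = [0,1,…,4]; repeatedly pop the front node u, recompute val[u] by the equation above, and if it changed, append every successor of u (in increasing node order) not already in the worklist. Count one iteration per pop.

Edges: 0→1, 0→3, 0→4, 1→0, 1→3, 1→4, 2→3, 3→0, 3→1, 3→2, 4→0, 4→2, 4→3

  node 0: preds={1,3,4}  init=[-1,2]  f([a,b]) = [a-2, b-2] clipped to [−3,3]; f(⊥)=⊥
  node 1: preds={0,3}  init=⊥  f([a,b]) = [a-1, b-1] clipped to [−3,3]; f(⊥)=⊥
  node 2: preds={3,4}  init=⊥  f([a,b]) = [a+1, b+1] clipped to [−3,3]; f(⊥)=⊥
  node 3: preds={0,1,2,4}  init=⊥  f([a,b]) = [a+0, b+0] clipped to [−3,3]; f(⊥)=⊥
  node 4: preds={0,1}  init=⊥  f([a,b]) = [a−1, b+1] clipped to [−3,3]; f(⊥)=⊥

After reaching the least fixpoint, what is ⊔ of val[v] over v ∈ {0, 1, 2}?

Trace (16 dequeues):
  [1] u=0 | in ⊥ | out [-1,2] | ==
  [2] u=1 | in [-1,2] | out [-2,1] | prev ⊥ | push {0}
  [3] u=2 | in ⊥ | out ⊥ | ==
  [4] u=3 | in [-2,2] | out [-2,2] | prev ⊥ | push {1,2}
  [5] u=4 | in [-2,2] | out [-3,3] | prev ⊥ | push {3}
  [6] u=0 | in [-3,3] | out [-3,2] | prev [-1,2] | push {4}
  [7] u=1 | in [-3,2] | out [-3,1] | prev [-2,1] | push {0}
  [8] u=2 | in [-3,3] | out [-2,3] | prev ⊥ | push {}
  [9] u=3 | in [-3,3] | out [-3,3] | prev [-2,2] | push {1,2}
  [10] u=4 | in [-3,2] | out [-3,3] | ==
  [11] u=0 | in [-3,3] | out [-3,2] | ==
  [12] u=1 | in [-3,3] | out [-3,2] | prev [-3,1] | push {0,3,4}
  [13] u=2 | in [-3,3] | out [-2,3] | ==
  [14] u=0 | in [-3,3] | out [-3,2] | ==
  [15] u=3 | in [-3,3] | out [-3,3] | ==
  [16] u=4 | in [-3,2] | out [-3,3] | ==

Converged values:
  [0] [-3,2]
  [1] [-3,2]
  [2] [-2,3]
  [3] [-3,3]
  [4] [-3,3]

[-3,3]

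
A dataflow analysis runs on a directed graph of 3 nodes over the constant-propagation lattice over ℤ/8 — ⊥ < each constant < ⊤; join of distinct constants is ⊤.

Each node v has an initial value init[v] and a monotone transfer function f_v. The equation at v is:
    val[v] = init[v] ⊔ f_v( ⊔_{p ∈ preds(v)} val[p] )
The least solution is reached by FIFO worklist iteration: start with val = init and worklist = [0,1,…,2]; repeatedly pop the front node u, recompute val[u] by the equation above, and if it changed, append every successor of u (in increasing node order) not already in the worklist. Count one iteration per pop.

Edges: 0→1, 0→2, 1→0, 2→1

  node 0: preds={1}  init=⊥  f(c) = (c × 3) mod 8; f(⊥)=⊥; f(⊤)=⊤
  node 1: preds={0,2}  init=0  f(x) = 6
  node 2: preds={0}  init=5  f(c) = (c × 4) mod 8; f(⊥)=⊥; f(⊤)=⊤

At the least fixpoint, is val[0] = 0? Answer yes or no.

Trace (6 dequeues):
  [1] u=0 | in 0 | out 0 | prev ⊥ | push {}
  [2] u=1 | in ⊤ | out ⊤ | prev 0 | push {0}
  [3] u=2 | in 0 | out ⊤ | prev 5 | push {1}
  [4] u=0 | in ⊤ | out ⊤ | prev 0 | push {2}
  [5] u=1 | in ⊤ | out ⊤ | ==
  [6] u=2 | in ⊤ | out ⊤ | ==

Converged values:
  [0] ⊤
  [1] ⊤
  [2] ⊤

no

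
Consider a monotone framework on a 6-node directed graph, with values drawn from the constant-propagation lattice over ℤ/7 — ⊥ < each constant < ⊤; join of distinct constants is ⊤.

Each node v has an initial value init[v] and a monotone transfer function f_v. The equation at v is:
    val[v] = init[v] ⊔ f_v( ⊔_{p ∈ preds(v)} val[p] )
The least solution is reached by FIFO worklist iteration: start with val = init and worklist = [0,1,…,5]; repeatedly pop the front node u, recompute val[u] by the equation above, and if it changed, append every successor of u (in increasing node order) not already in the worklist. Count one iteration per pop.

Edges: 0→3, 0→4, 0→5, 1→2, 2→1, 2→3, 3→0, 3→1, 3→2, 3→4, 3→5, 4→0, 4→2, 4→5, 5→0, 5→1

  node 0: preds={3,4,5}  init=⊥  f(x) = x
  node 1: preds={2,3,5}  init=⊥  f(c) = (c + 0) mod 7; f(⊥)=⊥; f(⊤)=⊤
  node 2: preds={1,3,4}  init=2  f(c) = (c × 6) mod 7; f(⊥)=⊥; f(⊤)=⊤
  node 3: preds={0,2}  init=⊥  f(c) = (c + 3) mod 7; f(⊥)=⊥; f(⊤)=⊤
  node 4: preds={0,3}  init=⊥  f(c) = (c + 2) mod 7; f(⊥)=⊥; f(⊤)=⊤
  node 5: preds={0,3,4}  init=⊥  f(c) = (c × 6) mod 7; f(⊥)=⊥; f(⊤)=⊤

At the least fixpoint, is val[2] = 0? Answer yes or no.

Iteration log — 12 steps:
  step 1. node 0  ⊔preds=⊥  new=⊥  stable
  step 2. node 1  ⊔preds=2  new=2  old=⊥  +wl: 
  step 3. node 2  ⊔preds=2  new=⊤  old=2  +wl: 1
  step 4. node 3  ⊔preds=⊤  new=⊤  old=⊥  +wl: 0,2
  step 5. node 4  ⊔preds=⊤  new=⊤  old=⊥  +wl: 
  step 6. node 5  ⊔preds=⊤  new=⊤  old=⊥  +wl: 
  step 7. node 1  ⊔preds=⊤  new=⊤  old=2  +wl: 
  step 8. node 0  ⊔preds=⊤  new=⊤  old=⊥  +wl: 3,4,5
  step 9. node 2  ⊔preds=⊤  new=⊤  stable
  step 10. node 3  ⊔preds=⊤  new=⊤  stable
  step 11. node 4  ⊔preds=⊤  new=⊤  stable
  step 12. node 5  ⊔preds=⊤  new=⊤  stable

Least fixpoint reached:
  node 0: ⊤
  node 1: ⊤
  node 2: ⊤
  node 3: ⊤
  node 4: ⊤
  node 5: ⊤

no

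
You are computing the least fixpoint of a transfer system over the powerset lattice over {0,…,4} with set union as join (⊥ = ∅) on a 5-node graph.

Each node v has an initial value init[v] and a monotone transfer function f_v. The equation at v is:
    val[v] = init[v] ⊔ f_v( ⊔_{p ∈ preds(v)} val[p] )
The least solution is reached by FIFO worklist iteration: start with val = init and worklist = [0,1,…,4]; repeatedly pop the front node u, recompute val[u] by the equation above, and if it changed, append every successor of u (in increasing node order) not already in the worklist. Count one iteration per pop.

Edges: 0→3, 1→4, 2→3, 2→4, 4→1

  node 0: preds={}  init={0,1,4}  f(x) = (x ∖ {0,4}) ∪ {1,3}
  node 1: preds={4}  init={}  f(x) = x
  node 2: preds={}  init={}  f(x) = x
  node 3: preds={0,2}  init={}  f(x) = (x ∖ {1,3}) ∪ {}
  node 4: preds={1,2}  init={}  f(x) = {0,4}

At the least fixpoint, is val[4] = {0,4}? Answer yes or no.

Trace (7 dequeues):
  [1] u=0 | in {} | out {0,1,3,4} | prev {0,1,4} | push {}
  [2] u=1 | in {} | out {} | ==
  [3] u=2 | in {} | out {} | ==
  [4] u=3 | in {0,1,3,4} | out {0,4} | prev {} | push {}
  [5] u=4 | in {} | out {0,4} | prev {} | push {1}
  [6] u=1 | in {0,4} | out {0,4} | prev {} | push {4}
  [7] u=4 | in {0,4} | out {0,4} | ==

Converged values:
  [0] {0,1,3,4}
  [1] {0,4}
  [2] {}
  [3] {0,4}
  [4] {0,4}

yes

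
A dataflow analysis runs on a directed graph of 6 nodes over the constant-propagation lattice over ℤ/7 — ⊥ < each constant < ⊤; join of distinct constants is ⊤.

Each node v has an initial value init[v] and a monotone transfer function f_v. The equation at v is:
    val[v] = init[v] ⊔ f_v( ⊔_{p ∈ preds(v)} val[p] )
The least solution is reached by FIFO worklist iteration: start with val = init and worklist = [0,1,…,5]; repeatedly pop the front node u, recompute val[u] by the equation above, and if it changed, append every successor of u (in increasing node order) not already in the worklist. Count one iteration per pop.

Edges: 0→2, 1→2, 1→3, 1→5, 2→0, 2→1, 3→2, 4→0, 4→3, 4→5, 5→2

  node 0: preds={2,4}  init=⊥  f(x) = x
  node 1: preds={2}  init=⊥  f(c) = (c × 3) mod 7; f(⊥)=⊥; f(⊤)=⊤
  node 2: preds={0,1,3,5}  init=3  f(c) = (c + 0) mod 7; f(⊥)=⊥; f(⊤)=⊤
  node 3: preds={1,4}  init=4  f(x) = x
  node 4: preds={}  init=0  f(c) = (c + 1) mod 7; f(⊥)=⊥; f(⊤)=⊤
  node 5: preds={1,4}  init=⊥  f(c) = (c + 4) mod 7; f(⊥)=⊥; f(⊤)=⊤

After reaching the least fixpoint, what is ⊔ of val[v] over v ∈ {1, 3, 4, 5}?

⊤

Worklist (11 pops):
  #1 pop 0: in=⊤ → ⊤ (was ⊥); enqueue []
  #2 pop 1: in=3 → 2 (was ⊥); enqueue []
  #3 pop 2: in=⊤ → ⊤ (was 3); enqueue [0,1]
  #4 pop 3: in=⊤ → ⊤ (was 4); enqueue [2]
  #5 pop 4: in=⊥ → 0 (no change)
  #6 pop 5: in=⊤ → ⊤ (was ⊥); enqueue []
  #7 pop 0: in=⊤ → ⊤ (no change)
  #8 pop 1: in=⊤ → ⊤ (was 2); enqueue [3,5]
  #9 pop 2: in=⊤ → ⊤ (no change)
  #10 pop 3: in=⊤ → ⊤ (no change)
  #11 pop 5: in=⊤ → ⊤ (no change)

Fixpoint:
  val[0] = ⊤
  val[1] = ⊤
  val[2] = ⊤
  val[3] = ⊤
  val[4] = 0
  val[5] = ⊤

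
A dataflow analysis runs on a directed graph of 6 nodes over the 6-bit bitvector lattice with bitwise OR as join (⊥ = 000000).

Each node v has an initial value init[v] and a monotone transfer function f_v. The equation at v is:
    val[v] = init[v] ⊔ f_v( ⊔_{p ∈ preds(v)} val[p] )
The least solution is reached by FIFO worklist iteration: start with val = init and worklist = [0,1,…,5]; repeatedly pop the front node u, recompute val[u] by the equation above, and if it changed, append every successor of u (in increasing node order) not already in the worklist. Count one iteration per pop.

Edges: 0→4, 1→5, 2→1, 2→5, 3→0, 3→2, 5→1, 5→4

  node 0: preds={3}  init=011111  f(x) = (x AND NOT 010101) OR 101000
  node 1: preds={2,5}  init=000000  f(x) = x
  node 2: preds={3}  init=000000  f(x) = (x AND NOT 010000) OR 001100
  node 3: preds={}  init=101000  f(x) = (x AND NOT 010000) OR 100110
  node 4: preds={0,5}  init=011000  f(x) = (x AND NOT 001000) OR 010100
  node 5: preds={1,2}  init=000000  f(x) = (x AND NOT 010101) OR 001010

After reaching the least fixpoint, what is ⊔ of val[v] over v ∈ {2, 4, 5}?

111111

Worklist (12 pops):
  #1 pop 0: in=101000 → 111111 (was 011111); enqueue []
  #2 pop 1: in=000000 → 000000 (no change)
  #3 pop 2: in=101000 → 101100 (was 000000); enqueue [1]
  #4 pop 3: in=000000 → 101110 (was 101000); enqueue [0,2]
  #5 pop 4: in=111111 → 111111 (was 011000); enqueue []
  #6 pop 5: in=101100 → 101010 (was 000000); enqueue [4]
  #7 pop 1: in=101110 → 101110 (was 000000); enqueue [5]
  #8 pop 0: in=101110 → 111111 (no change)
  #9 pop 2: in=101110 → 101110 (was 101100); enqueue [1]
  #10 pop 4: in=111111 → 111111 (no change)
  #11 pop 5: in=101110 → 101010 (no change)
  #12 pop 1: in=101110 → 101110 (no change)

Fixpoint:
  val[0] = 111111
  val[1] = 101110
  val[2] = 101110
  val[3] = 101110
  val[4] = 111111
  val[5] = 101010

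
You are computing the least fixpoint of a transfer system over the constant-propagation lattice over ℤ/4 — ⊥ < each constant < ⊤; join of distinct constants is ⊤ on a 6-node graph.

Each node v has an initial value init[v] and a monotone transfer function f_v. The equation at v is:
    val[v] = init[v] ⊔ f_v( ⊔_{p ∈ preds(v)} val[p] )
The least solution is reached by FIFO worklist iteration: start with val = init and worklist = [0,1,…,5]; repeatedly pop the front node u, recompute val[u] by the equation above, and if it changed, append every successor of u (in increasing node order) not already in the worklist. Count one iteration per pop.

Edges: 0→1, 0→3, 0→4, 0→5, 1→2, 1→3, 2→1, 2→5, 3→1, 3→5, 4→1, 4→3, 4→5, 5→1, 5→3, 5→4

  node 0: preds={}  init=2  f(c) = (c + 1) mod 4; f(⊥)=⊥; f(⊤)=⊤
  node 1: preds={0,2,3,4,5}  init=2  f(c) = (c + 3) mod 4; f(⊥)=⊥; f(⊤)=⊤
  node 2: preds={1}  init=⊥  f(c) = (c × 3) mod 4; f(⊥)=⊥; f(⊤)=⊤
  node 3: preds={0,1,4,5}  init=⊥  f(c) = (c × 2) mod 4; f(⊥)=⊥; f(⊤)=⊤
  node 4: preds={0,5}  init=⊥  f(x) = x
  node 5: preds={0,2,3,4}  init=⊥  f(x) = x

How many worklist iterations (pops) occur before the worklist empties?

12

Iteration log — 12 steps:
  step 1. node 0  ⊔preds=⊥  new=2  stable
  step 2. node 1  ⊔preds=2  new=⊤  old=2  +wl: 
  step 3. node 2  ⊔preds=⊤  new=⊤  old=⊥  +wl: 1
  step 4. node 3  ⊔preds=⊤  new=⊤  old=⊥  +wl: 
  step 5. node 4  ⊔preds=2  new=2  old=⊥  +wl: 3
  step 6. node 5  ⊔preds=⊤  new=⊤  old=⊥  +wl: 4
  step 7. node 1  ⊔preds=⊤  new=⊤  stable
  step 8. node 3  ⊔preds=⊤  new=⊤  stable
  step 9. node 4  ⊔preds=⊤  new=⊤  old=2  +wl: 1,3,5
  step 10. node 1  ⊔preds=⊤  new=⊤  stable
  step 11. node 3  ⊔preds=⊤  new=⊤  stable
  step 12. node 5  ⊔preds=⊤  new=⊤  stable

Least fixpoint reached:
  node 0: 2
  node 1: ⊤
  node 2: ⊤
  node 3: ⊤
  node 4: ⊤
  node 5: ⊤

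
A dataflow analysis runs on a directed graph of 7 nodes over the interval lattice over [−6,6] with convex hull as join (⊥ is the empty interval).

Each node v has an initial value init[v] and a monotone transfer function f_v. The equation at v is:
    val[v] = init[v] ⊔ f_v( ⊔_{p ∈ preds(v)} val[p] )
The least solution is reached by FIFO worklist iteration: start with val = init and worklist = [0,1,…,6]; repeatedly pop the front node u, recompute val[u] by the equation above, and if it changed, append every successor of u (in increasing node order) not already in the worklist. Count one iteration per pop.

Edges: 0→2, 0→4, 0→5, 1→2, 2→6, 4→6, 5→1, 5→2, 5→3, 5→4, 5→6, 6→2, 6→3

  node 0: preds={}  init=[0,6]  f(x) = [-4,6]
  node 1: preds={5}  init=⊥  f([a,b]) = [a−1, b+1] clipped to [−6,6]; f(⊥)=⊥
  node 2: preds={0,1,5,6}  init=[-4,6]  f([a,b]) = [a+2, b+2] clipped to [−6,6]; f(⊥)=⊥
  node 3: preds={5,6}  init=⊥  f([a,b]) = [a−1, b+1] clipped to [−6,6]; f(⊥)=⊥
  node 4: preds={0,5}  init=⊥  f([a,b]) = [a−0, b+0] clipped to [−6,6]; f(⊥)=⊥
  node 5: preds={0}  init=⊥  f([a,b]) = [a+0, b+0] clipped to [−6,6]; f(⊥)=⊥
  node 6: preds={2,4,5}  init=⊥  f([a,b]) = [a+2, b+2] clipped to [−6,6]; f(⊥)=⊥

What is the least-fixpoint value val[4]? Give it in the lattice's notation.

[-4,6]

Iteration log — 11 steps:
  step 1. node 0  ⊔preds=⊥  new=[-4,6]  old=[0,6]  +wl: 
  step 2. node 1  ⊔preds=⊥  new=⊥  stable
  step 3. node 2  ⊔preds=[-4,6]  new=[-4,6]  stable
  step 4. node 3  ⊔preds=⊥  new=⊥  stable
  step 5. node 4  ⊔preds=[-4,6]  new=[-4,6]  old=⊥  +wl: 
  step 6. node 5  ⊔preds=[-4,6]  new=[-4,6]  old=⊥  +wl: 1,2,3,4
  step 7. node 6  ⊔preds=[-4,6]  new=[-2,6]  old=⊥  +wl: 
  step 8. node 1  ⊔preds=[-4,6]  new=[-5,6]  old=⊥  +wl: 
  step 9. node 2  ⊔preds=[-5,6]  new=[-4,6]  stable
  step 10. node 3  ⊔preds=[-4,6]  new=[-5,6]  old=⊥  +wl: 
  step 11. node 4  ⊔preds=[-4,6]  new=[-4,6]  stable

Least fixpoint reached:
  node 0: [-4,6]
  node 1: [-5,6]
  node 2: [-4,6]
  node 3: [-5,6]
  node 4: [-4,6]
  node 5: [-4,6]
  node 6: [-2,6]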